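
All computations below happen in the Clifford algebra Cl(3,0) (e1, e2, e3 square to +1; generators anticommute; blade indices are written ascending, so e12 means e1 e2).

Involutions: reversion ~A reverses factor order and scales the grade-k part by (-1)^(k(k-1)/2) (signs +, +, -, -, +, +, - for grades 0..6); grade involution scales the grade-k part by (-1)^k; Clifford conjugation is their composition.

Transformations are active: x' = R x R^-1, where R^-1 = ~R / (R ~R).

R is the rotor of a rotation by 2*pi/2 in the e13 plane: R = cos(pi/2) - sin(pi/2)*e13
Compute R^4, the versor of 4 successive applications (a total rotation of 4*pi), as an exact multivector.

Rotor phase runs at HALF the rotation angle; powers of one rotor simply add phase, so after 4 steps in e13 the phase is 4*pi/2 = 2*pi and R^4 = cos(2*pi) - sin(2*pi)*e13.
cos(2*pi) = 1 and sin(2*pi) = 0, so R^4 = 1. The total rotation 4*pi is 2 full turns, so every vector returns to itself, yet the rotor is +1, back on the identity sheet (an even number of 2*pi turns).
Answer: 1


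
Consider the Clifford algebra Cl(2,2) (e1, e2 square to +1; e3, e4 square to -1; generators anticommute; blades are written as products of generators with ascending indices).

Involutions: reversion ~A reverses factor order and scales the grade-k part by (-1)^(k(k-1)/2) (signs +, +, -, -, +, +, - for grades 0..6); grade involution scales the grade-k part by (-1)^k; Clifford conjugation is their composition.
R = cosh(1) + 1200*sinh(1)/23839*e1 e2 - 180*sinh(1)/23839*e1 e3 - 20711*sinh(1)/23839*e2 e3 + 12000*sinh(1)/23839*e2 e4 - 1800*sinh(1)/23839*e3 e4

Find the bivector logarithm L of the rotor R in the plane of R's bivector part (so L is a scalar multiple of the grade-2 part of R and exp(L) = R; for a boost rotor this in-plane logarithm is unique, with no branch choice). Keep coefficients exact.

The scalar part of R is cosh(1), which fixes the rapidity magnitude through cosh (cosh is even, so it cannot fix the sign — the bivector part carries that); dividing the bivector part by sinh of the rapidity gives the plane, and L = rapidity * plane, where the joint sign ambiguity of (rapidity, plane) cancels in the product.
Concretely: cosh(rapidity) = cosh(1) gives rapidity = ±1, and since rapidity/sinh(rapidity) is even the sign is immaterial: L = (rapidity/sinh(rapidity)) * <R>_2 = (1/sinh(1)) * <R>_2.
Answer: 1200/23839*e1 e2 - 180/23839*e1 e3 - 20711/23839*e2 e3 + 12000/23839*e2 e4 - 1800/23839*e3 e4


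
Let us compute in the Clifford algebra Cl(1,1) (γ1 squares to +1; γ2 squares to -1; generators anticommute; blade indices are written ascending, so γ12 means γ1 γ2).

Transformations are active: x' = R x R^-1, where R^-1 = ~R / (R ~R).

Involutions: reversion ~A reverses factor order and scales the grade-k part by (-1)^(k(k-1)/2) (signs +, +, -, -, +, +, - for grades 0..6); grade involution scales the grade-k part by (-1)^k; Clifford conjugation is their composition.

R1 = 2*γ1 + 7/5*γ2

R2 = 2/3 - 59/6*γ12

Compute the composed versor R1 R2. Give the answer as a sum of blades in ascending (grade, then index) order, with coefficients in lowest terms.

Distribute over the terms of R1 (each basis-blade product reordered to ascending indices, repeated generators contracted through their squares):
(2*γ1) R2 = 4/3*γ1 - 59/3*γ2
(7/5*γ2) R2 = -413/30*γ1 + 14/15*γ2
Summing the partial products and collecting blades:
Answer: -373/30*γ1 - 281/15*γ2


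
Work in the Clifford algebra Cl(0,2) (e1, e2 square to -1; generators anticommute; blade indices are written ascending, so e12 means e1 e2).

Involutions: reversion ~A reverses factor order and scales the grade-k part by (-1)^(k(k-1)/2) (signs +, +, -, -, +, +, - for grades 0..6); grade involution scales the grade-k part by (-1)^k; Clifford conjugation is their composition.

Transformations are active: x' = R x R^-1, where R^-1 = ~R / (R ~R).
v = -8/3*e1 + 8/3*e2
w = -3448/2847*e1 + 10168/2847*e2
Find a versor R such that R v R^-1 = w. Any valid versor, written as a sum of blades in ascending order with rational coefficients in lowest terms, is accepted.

R = v + w = -3680/949*e1 + 5920/949*e2 works: the equal norms (-128/9) guarantee its sandwich swaps v into w.
Answer: -3680/949*e1 + 5920/949*e2


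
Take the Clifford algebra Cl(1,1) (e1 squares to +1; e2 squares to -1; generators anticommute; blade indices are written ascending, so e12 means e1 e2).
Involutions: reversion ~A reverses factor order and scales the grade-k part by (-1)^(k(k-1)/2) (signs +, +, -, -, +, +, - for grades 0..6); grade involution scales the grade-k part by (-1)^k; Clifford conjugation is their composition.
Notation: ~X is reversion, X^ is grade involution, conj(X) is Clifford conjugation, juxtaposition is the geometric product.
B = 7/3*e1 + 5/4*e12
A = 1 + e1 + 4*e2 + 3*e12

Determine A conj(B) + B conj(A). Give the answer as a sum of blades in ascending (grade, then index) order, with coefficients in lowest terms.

first term: -73/12 - 22/3*e1 + 23/4*e2 + 97/12*e12
second term: -73/12 + 22/3*e1 - 23/4*e2 - 97/12*e12
Answer: -73/6


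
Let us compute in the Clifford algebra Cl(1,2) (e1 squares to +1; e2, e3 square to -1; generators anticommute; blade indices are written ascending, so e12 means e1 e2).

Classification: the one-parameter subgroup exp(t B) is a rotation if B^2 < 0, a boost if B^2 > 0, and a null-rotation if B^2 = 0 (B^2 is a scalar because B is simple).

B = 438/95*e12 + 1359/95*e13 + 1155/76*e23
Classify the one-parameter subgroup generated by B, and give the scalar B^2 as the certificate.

B^2 term by term: the squares give (438/95)^2*(e12)^2 + (1359/95)^2*(e13)^2 + (1155/76)^2*(e23)^2 = 191844/9025*(+1) + 1846881/9025*(+1) + 1334025/5776*(-1) = -81/16 (each basis 2-blade squares to minus the product of its generators' squares); cross terms between blades sharing an index anticommute and cancel. So B^2 = -81/16.
Answer: rotation, certificate B^2 = -81/16. One invariant decides it: the square -81/16 survives every conjugation, and its sign is exactly the classification.


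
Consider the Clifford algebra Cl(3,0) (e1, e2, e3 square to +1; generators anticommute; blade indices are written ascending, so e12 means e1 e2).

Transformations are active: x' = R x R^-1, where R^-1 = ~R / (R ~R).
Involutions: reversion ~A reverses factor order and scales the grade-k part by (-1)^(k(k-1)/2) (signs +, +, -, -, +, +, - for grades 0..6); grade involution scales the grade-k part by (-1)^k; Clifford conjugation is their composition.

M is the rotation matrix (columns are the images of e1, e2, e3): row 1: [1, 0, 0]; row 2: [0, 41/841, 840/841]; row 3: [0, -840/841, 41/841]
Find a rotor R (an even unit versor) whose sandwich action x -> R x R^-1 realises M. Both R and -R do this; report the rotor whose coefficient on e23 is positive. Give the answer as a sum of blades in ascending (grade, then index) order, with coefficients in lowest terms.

Method: write R = a + b12*e12 + b13*e13 + b23*e23 with a^2 + b12^2 + b13^2 + b23^2 = 1 (so R^-1 = ~R). Expanding the columns R e_j ~R gives tr M = 4a^2 - 1 and, from the antisymmetric part, M21 - M12 = -4a*b12, M13 - M31 = 4a*b13, M32 - M23 = -4a*b23.
Here tr M = 923/841, so a^2 = (1 + tr M)/4 = 441/841 and a = ±21/29. Taking a = 21/29: M21 - M12 = 0, M13 - M31 = 0, M32 - M23 = -1680/841, giving b12 = 0, b13 = 0, b23 = 20/29, i.e. R = 21/29 + 20/29*e23.
Its e23 coefficient is already positive.
Answer: 21/29 + 20/29*e23. Key observation: the double cover Spin(3) -> SO(3) sends R and -R to the same matrix (trace 923/841 here), so the stated sign of the e23 coefficient is what selects one sheet.


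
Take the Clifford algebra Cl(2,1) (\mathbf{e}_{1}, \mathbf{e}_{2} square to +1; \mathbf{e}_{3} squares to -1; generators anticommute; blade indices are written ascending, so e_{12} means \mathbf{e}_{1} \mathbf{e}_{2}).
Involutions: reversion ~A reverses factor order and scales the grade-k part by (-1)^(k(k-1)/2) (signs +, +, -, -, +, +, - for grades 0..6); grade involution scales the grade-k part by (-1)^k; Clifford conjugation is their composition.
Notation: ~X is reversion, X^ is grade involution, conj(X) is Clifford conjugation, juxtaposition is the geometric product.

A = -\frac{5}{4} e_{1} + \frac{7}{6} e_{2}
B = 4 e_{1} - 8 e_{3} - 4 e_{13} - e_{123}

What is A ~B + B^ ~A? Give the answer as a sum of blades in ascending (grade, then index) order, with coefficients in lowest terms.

first term: -5 - 5 e_{3} - \frac{14}{3} e_{12} + \frac{53}{6} e_{13} - \frac{127}{12} e_{23} - \frac{14}{3} e_{123}
second term: 5 - 5 e_{3} - \frac{14}{3} e_{12} + \frac{53}{6} e_{13} - \frac{127}{12} e_{23} + \frac{14}{3} e_{123}
Answer: -10 e_{3} - \frac{28}{3} e_{12} + \frac{53}{3} e_{13} - \frac{127}{6} e_{23}


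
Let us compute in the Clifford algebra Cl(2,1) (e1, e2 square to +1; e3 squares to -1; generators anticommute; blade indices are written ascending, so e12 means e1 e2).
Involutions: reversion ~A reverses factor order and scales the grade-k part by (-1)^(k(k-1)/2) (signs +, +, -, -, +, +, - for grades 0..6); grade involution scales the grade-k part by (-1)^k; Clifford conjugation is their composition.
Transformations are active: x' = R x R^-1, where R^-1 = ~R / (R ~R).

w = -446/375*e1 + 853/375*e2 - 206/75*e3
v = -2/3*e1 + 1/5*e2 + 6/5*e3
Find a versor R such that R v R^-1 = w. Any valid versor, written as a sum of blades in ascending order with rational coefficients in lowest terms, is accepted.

R = v + w = -232/125*e1 + 928/375*e2 - 116/75*e3 works: the equal norms (-43/45) guarantee its sandwich swaps v into w.
Answer: -232/125*e1 + 928/375*e2 - 116/75*e3


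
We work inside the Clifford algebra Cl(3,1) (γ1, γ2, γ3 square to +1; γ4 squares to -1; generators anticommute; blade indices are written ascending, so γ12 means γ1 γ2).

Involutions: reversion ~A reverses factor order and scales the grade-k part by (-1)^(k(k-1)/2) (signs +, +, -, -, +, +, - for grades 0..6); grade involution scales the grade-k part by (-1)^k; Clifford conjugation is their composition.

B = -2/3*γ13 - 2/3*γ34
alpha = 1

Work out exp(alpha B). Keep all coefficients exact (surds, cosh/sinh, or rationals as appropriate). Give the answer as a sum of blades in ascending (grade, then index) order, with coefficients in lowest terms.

B^2 term by term: the squares give (-2/3)^2*(γ13)^2 + (-2/3)^2*(γ34)^2 = 4/9*(-1) + 4/9*(+1) = 0 (each basis 2-blade squares to minus the product of its generators' squares); cross terms between blades sharing an index anticommute and cancel. So B^2 = 0.
B^2 = 0, hence only two terms survive: exp(alpha B) = 1 + alpha B (parabolic case).
Answer: 1 - 2/3*γ13 - 2/3*γ34


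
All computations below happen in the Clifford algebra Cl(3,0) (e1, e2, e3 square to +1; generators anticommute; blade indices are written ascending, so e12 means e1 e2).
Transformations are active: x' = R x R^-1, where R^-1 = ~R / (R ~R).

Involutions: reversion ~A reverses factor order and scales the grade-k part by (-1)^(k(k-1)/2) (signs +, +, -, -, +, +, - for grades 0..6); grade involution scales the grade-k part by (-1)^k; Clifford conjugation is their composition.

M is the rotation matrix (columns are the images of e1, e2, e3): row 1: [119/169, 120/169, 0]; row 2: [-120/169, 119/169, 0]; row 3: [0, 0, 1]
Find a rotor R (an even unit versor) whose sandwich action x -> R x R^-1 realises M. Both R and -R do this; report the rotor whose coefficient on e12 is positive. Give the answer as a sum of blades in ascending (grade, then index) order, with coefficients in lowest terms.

Method: write R = a + b12*e12 + b13*e13 + b23*e23 with a^2 + b12^2 + b13^2 + b23^2 = 1 (so R^-1 = ~R). Expanding the columns R e_j ~R gives tr M = 4a^2 - 1 and, from the antisymmetric part, M21 - M12 = -4a*b12, M13 - M31 = 4a*b13, M32 - M23 = -4a*b23.
Here tr M = 407/169, so a^2 = (1 + tr M)/4 = 144/169 and a = ±12/13. Taking a = 12/13: M21 - M12 = -240/169, M13 - M31 = 0, M32 - M23 = 0, giving b12 = 5/13, b13 = 0, b23 = 0, i.e. R = 12/13 + 5/13*e12.
Its e12 coefficient is already positive.
Answer: 12/13 + 5/13*e12. Sheet selection: the two-to-one cover makes ±R indistinguishable at the matrix level (trace 407/169), so uniqueness comes from the required sign on e12.


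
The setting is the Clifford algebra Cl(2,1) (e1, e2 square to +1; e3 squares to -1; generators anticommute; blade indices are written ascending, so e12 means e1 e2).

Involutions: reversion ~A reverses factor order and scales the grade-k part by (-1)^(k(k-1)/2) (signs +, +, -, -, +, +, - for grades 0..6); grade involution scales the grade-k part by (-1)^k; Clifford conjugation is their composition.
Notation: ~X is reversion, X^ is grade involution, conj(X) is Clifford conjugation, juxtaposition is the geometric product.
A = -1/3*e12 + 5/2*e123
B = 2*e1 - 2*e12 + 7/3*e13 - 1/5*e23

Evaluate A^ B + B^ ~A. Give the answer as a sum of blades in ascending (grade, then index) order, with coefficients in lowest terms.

first term: -2/3 + 1/2*e1 + 13/2*e2 - 5*e3 + 1/15*e13 - 38/9*e23
second term: 2/3 + 1/2*e1 + 31/6*e2 - 5*e3 + 1/15*e13 + 52/9*e23
Answer: e1 + 35/3*e2 - 10*e3 + 2/15*e13 + 14/9*e23


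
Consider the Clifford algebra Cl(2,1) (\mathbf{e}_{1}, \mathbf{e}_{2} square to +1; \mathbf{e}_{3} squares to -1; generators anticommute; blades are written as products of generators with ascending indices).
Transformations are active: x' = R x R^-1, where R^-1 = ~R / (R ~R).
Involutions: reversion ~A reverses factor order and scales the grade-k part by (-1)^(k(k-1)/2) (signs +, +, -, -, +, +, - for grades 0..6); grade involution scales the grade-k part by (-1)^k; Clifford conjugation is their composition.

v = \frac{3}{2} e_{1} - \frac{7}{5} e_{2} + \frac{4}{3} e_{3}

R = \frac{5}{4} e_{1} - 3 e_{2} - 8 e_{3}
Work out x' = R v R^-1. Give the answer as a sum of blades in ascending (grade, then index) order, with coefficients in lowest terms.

~R = \frac{5}{4} e_{1} - 3 e_{2} - 8 e_{3}, and R ~R = -\frac{855}{16}, so R^-1 = ~R / (-\frac{855}{16}).
R v = \frac{2009}{120} + \frac{11}{4} e_{1} e_{2} + \frac{41}{3} e_{1} e_{3} - \frac{76}{5} e_{2} e_{3}
Answer: -\frac{11713}{5130} e_{1} + \frac{14021}{4275} e_{2} + \frac{47188}{12825} e_{3}


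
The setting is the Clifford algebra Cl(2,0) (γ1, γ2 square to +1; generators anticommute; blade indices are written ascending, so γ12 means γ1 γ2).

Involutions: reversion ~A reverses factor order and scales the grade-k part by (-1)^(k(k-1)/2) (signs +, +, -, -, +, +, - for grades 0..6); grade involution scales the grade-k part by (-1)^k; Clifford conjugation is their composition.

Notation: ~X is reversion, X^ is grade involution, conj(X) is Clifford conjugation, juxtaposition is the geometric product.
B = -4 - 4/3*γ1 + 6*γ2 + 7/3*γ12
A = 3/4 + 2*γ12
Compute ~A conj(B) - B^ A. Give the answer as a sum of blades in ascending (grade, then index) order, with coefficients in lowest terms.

first term: -23/3 + 13*γ1 - 11/6*γ2 + 25/4*γ12
second term: -23/3 + 13*γ1 - 11/6*γ2 - 25/4*γ12
Answer: 25/2*γ12


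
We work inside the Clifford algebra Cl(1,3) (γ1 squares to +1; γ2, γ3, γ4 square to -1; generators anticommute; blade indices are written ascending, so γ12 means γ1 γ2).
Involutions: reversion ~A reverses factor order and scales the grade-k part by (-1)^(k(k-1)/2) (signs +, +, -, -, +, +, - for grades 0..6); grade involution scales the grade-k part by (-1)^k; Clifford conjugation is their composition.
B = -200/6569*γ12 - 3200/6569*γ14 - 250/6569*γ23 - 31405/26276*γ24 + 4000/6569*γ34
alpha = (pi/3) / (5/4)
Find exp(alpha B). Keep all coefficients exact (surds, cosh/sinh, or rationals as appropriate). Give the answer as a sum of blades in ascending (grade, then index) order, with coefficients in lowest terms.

B^2 term by term: the squares give (-200/6569)^2*(γ12)^2 + (-3200/6569)^2*(γ14)^2 + (-250/6569)^2*(γ23)^2 + (-31405/26276)^2*(γ24)^2 + (4000/6569)^2*(γ34)^2 = 40000/43151761*(+1) + 10240000/43151761*(+1) + 62500/43151761*(-1) + 986274025/690428176*(-1) + 16000000/43151761*(-1) = -25/16 (each basis 2-blade squares to minus the product of its generators' squares); cross terms between blades sharing an index anticommute and cancel; the commuting (index-disjoint) pairs give grade-4 terms 2*c*c'*(blade product), which cancel blade by blade — γ1234: -1600000/43151761 + 1600000/43151761 = 0 — confirming B is simple. So B^2 = -25/16.
B^2 = -25/16 — since the square is negative, the closed form is circular: l = 5/4, alpha*l = pi/3, so exp(alpha B) = cos(pi/3) + (sin(pi/3)/(5/4))*B = 1/2 + (2*sqrt(3)/5)*B.
Answer: 1/2 - 80*sqrt(3)/6569*γ12 - 1280*sqrt(3)/6569*γ14 - 100*sqrt(3)/6569*γ23 - 6281*sqrt(3)/13138*γ24 + 1600*sqrt(3)/6569*γ34


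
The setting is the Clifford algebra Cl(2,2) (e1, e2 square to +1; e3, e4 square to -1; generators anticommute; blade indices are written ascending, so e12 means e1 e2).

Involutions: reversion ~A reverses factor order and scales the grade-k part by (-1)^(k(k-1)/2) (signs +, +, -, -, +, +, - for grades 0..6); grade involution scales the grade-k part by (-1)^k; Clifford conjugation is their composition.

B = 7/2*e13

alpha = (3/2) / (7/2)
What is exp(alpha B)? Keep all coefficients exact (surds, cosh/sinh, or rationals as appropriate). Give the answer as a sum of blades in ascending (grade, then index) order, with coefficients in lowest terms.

B^2 = (7/2)^2*(e13)^2 = 49/4*(+1) = 49/4 (a basis 2-blade squares to minus the product of its generators' squares).
B^2 = 49/4 — hyperbolic case — the even/odd split gives cosh and sinh: l = 7/2, alpha*l = 3/2, so exp(alpha B) = cosh(3/2) + (sinh(3/2)/(7/2))*B = cosh(3/2) + (2*sinh(3/2)/7)*B.
Answer: cosh(3/2) + sinh(3/2)*e13


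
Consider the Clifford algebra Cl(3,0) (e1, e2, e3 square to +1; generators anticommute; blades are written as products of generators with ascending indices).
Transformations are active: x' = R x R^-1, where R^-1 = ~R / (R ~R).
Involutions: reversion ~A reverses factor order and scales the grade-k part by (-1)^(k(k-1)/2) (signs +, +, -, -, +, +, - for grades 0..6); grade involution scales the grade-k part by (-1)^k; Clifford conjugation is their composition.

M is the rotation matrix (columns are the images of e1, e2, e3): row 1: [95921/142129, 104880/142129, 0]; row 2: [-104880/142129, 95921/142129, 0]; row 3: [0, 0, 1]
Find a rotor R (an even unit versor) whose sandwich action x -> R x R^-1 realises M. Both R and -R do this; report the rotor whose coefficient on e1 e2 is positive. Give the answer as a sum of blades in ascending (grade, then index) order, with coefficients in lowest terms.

Method: write R = a + b12*e1 e2 + b13*e1 e3 + b23*e2 e3 with a^2 + b12^2 + b13^2 + b23^2 = 1 (so R^-1 = ~R). Expanding the columns R e_j ~R gives tr M = 4a^2 - 1 and, from the antisymmetric part, M21 - M12 = -4a*b12, M13 - M31 = 4a*b13, M32 - M23 = -4a*b23.
Here tr M = 333971/142129, so a^2 = (1 + tr M)/4 = 119025/142129 and a = ±345/377. Taking a = 345/377: M21 - M12 = -209760/142129, M13 - M31 = 0, M32 - M23 = 0, giving b12 = 152/377, b13 = 0, b23 = 0, i.e. R = 345/377 + 152/377*e1 e2.
Its e1 e2 coefficient is already positive.
Answer: 345/377 + 152/377*e1 e2. Sheet selection: the two-to-one cover makes ±R indistinguishable at the matrix level (trace 333971/142129), so uniqueness comes from the required sign on e1 e2.


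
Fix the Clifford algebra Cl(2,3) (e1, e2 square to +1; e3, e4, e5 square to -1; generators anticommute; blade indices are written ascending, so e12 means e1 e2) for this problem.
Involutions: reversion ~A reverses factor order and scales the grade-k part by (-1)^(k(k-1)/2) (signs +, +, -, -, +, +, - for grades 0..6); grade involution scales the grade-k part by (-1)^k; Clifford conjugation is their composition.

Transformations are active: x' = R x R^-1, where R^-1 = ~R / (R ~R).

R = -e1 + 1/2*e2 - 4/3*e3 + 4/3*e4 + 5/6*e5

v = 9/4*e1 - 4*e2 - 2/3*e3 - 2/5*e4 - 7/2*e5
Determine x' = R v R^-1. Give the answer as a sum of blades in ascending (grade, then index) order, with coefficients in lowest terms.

~R = -e1 + 1/2*e2 - 4/3*e3 + 4/3*e4 + 5/6*e5, and R ~R = -3, so R^-1 = ~R / (-3).
R v = -76/45 + 23/8*e12 + 11/3*e13 - 13/5*e14 + 13/8*e15 - 17/3*e23 + 77/15*e24 + 19/12*e25 + 64/45*e34 + 47/9*e35 - 13/3*e45
Answer: -1823/540*e1 + 616/135*e2 - 338/405*e3 + 154/81*e4 + 719/162*e5


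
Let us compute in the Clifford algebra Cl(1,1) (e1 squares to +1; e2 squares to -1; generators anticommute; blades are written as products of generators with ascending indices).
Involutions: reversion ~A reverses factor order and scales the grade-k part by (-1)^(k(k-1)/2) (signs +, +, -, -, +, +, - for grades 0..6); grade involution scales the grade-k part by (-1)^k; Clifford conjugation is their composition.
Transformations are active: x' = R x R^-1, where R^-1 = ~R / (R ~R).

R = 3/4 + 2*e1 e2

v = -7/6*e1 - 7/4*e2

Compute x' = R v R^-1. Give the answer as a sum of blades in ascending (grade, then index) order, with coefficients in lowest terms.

~R = 3/4 - 2*e1 e2, and R ~R = -55/16, so R^-1 = ~R / (-55/16).
R v = 21/8*e1 + 49/48*e2
Answer: 7/330*e1 + 287/220*e2


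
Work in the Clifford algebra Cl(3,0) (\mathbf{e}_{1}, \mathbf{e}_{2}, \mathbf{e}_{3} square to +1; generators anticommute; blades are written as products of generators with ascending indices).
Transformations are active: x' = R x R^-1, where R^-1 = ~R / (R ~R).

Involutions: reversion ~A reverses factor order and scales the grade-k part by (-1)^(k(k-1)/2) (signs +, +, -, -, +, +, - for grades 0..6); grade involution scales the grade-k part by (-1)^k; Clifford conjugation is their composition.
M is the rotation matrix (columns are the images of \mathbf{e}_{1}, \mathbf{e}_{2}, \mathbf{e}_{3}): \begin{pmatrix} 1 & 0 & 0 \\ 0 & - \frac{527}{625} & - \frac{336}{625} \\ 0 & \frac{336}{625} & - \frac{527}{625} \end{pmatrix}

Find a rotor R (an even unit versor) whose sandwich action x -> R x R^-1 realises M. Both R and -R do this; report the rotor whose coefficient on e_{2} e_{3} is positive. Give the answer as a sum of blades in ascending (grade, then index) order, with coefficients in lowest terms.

Method: write R = a + b12*e_{1} e_{2} + b13*e_{1} e_{3} + b23*e_{2} e_{3} with a^2 + b12^2 + b13^2 + b23^2 = 1 (so R^-1 = ~R). Expanding the columns R e_j ~R gives tr M = 4a^2 - 1 and, from the antisymmetric part, M21 - M12 = -4a*b12, M13 - M31 = 4a*b13, M32 - M23 = -4a*b23.
Here tr M = -\frac{429}{625}, so a^2 = (1 + tr M)/4 = \frac{49}{625} and a = ±\frac{7}{25}. Taking a = \frac{7}{25}: M21 - M12 = 0, M13 - M31 = 0, M32 - M23 = \frac{672}{625}, giving b12 = 0, b13 = 0, b23 = -\frac{24}{25}, i.e. R = \frac{7}{25} - \frac{24}{25} e_{2} e_{3}.
Its e_{2} e_{3} coefficient is negative, so report the other preimage -R.
Answer: -\frac{7}{25} + \frac{24}{25} e_{2} e_{3}. Key observation: the double cover Spin(3) -> SO(3) sends R and -R to the same matrix (trace -\frac{429}{625} here), so the stated sign of the e_{2} e_{3} coefficient is what selects one sheet.


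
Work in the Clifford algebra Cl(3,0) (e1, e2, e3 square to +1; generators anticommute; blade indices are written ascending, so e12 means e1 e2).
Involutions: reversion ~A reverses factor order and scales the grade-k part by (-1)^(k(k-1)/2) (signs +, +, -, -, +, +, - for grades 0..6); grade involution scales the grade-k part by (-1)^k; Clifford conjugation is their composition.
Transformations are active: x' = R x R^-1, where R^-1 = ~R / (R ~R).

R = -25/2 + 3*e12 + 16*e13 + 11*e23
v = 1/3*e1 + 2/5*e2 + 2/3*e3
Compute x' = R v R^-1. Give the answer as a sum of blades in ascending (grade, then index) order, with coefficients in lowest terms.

~R = -25/2 - 3*e12 - 16*e13 - 11*e23, and R ~R = 2169/4, so R^-1 = ~R / (2169/4).
R v = 77/10*e1 + 4/3*e2 - 271/15*e3 - 11/15*e123
Answer: -23363/32535*e1 - 13606/32535*e2 + 5146/32535*e3


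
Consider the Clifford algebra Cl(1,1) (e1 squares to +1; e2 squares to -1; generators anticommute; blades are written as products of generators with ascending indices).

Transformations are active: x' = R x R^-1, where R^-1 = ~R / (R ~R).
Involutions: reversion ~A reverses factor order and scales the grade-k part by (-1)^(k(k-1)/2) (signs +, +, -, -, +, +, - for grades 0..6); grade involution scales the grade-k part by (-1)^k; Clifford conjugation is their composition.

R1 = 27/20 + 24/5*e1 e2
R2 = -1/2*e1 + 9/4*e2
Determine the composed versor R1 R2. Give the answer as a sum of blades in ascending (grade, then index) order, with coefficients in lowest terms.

Distribute over the terms of R1 (each basis-blade product reordered to ascending indices, repeated generators contracted through their squares):
(27/20) R2 = -27/40*e1 + 243/80*e2
(24/5*e1 e2) R2 = -54/5*e1 + 12/5*e2
Summing the partial products and collecting blades:
Answer: -459/40*e1 + 87/16*e2


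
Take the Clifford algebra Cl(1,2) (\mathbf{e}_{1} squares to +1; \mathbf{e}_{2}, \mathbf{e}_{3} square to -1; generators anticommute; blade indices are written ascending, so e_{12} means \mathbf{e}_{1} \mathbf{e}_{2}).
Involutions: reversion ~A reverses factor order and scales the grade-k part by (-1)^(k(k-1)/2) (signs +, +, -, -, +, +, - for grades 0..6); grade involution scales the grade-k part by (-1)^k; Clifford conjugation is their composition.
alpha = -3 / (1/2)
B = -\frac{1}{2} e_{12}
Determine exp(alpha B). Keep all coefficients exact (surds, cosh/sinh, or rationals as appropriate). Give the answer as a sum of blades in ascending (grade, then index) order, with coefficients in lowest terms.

B^2 = (-\frac{1}{2})^2*(e_{12})^2 = \frac{1}{4}*(+1) = \frac{1}{4} (a basis 2-blade squares to minus the product of its generators' squares).
B^2 = \frac{1}{4} — the positive square puts this in the hyperbolic regime; l = \frac{1}{2}, alpha*l = -3, so exp(alpha B) = cosh(-3) + (sinh(-3)/(\frac{1}{2}))*B = \cosh{\left(3 \right)} + (- 2 \sinh{\left(3 \right)})*B.
Answer: \cosh{\left(3 \right)} + \sinh{\left(3 \right)} e_{12}


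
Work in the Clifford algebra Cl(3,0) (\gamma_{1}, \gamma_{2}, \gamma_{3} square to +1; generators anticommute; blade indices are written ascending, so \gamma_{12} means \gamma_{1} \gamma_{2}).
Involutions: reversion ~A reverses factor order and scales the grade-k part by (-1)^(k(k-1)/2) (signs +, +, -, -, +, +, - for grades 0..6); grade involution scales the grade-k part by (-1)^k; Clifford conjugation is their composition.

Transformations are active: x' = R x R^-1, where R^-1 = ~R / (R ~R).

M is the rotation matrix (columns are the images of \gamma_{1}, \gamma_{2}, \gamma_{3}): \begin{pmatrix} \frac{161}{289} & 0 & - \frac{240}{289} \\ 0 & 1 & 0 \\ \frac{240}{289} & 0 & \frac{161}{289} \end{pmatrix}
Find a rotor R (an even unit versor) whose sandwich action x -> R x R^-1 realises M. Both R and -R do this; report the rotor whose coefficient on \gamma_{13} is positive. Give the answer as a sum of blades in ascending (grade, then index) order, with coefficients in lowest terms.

Method: write R = a + b12*\gamma_{12} + b13*\gamma_{13} + b23*\gamma_{23} with a^2 + b12^2 + b13^2 + b23^2 = 1 (so R^-1 = ~R). Expanding the columns R e_j ~R gives tr M = 4a^2 - 1 and, from the antisymmetric part, M21 - M12 = -4a*b12, M13 - M31 = 4a*b13, M32 - M23 = -4a*b23.
Here tr M = \frac{611}{289}, so a^2 = (1 + tr M)/4 = \frac{225}{289} and a = ±\frac{15}{17}. Taking a = \frac{15}{17}: M21 - M12 = 0, M13 - M31 = -\frac{480}{289}, M32 - M23 = 0, giving b12 = 0, b13 = -\frac{8}{17}, b23 = 0, i.e. R = \frac{15}{17} - \frac{8}{17} \gamma_{13}.
Its \gamma_{13} coefficient is negative, so report the other preimage -R.
Answer: -\frac{15}{17} + \frac{8}{17} \gamma_{13}. Why the constraint matters: R and -R act identically through the sandwich — M has trace \frac{611}{289} either way — so only the sign condition on \gamma_{13} picks one of the two preimages.


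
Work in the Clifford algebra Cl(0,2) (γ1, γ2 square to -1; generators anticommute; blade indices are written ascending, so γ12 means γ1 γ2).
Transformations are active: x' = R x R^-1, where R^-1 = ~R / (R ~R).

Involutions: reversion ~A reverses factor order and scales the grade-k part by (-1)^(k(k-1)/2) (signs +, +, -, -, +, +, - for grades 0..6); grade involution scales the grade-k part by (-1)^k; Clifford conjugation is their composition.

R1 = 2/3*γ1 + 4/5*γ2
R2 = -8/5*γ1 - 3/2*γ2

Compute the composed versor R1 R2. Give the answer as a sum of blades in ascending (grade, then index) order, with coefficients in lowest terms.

Distribute over the terms of R1 (each basis-blade product reordered to ascending indices, repeated generators contracted through their squares):
(2/3*γ1) R2 = 16/15 - γ12
(4/5*γ2) R2 = 6/5 + 32/25*γ12
Summing the partial products and collecting blades:
Answer: 34/15 + 7/25*γ12


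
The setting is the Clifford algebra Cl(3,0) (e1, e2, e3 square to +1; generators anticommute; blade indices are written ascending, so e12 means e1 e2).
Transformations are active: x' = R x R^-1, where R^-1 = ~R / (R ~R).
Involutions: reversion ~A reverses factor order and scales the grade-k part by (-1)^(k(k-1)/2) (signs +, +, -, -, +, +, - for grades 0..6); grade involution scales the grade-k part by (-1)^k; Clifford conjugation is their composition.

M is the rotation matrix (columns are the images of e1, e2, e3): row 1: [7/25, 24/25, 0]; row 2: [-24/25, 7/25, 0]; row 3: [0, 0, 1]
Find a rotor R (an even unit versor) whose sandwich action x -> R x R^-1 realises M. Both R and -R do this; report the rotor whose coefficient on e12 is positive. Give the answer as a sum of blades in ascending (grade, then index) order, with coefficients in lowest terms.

Method: write R = a + b12*e12 + b13*e13 + b23*e23 with a^2 + b12^2 + b13^2 + b23^2 = 1 (so R^-1 = ~R). Expanding the columns R e_j ~R gives tr M = 4a^2 - 1 and, from the antisymmetric part, M21 - M12 = -4a*b12, M13 - M31 = 4a*b13, M32 - M23 = -4a*b23.
Here tr M = 39/25, so a^2 = (1 + tr M)/4 = 16/25 and a = ±4/5. Taking a = 4/5: M21 - M12 = -48/25, M13 - M31 = 0, M32 - M23 = 0, giving b12 = 3/5, b13 = 0, b23 = 0, i.e. R = 4/5 + 3/5*e12.
Its e12 coefficient is already positive.
Answer: 4/5 + 3/5*e12. Note: both R and -R realise this M (trace 39/25); the covering map identifies them, and the e12-coefficient sign is the tie-breaker.


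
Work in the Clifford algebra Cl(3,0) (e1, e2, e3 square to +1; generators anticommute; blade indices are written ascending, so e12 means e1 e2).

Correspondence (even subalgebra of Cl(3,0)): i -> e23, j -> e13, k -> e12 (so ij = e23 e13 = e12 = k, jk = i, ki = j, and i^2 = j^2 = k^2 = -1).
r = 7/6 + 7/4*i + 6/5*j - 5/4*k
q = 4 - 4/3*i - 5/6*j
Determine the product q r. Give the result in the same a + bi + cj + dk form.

In blades: q = 4 - 5/6*e13 - 4/3*e23, r = 7/6 - 5/4*e12 + 6/5*e13 + 7/4*e23.
Distribute q over r term by term (generator squares from the signature, products reordered to ascending indices): (4)*r = 14/3 - 5*e12 + 24/5*e13 + 7*e23; (-5/6*e13)*r = 1 + 35/24*e12 - 35/36*e13 + 25/24*e23; (-4/3*e23)*r = 7/3 - 8/5*e12 - 5/3*e13 - 14/9*e23.
Sum: 8 - 617/120*e12 + 389/180*e13 + 467/72*e23; translating back through the correspondence:
Answer: 8 + 467/72*i + 389/180*j - 617/120*k


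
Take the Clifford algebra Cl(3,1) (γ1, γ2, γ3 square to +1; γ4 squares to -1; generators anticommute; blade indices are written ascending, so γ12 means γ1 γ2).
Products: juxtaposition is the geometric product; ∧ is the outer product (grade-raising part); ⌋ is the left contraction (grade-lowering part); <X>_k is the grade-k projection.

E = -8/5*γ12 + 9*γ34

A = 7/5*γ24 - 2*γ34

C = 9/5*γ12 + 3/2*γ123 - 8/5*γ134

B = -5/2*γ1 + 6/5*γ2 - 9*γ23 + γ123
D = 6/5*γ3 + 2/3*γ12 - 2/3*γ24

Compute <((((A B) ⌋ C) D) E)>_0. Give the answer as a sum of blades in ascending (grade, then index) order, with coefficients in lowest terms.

step 1: -42/25*γ4 - 18*γ24 - 63/5*γ34 - 3/2*γ124 + 32/5*γ134 - 12/5*γ234
step 2: -256/25 + 504/25*γ1 - 336/125*γ13
step 3: -2016/625*γ1 + 336/25*γ2 - 1536/125*γ3 - 512/75*γ12 + 3024/125*γ13 - 224/125*γ23 + 512/75*γ24 - 336/25*γ124 - 224/125*γ1234
step 4: -4096/375 + 2688/125*γ1 + 16128/3125*γ2 - 16512/125*γ4 - 2016/125*γ12 - 1792/625*γ13 + 85744/375*γ14 + 14208/625*γ23 - 2016/125*γ24 - 1792/625*γ34 - 63312/625*γ123 - 18144/625*γ134 + 3024/25*γ234 - 1536/25*γ1234
step 5: -4096/375
Answer: -4096/375


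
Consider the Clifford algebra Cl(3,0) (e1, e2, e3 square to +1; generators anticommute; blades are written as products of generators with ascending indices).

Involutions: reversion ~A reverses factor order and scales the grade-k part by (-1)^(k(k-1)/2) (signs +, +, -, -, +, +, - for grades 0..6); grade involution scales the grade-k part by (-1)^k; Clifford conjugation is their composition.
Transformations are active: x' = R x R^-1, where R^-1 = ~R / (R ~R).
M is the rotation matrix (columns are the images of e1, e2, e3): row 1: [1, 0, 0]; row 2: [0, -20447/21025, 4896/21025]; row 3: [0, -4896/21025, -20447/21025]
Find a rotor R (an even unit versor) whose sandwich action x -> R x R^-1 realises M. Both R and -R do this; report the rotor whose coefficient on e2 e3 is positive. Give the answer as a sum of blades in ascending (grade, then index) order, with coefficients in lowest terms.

Method: write R = a + b12*e1 e2 + b13*e1 e3 + b23*e2 e3 with a^2 + b12^2 + b13^2 + b23^2 = 1 (so R^-1 = ~R). Expanding the columns R e_j ~R gives tr M = 4a^2 - 1 and, from the antisymmetric part, M21 - M12 = -4a*b12, M13 - M31 = 4a*b13, M32 - M23 = -4a*b23.
Here tr M = -19869/21025, so a^2 = (1 + tr M)/4 = 289/21025 and a = ±17/145. Taking a = 17/145: M21 - M12 = 0, M13 - M31 = 0, M32 - M23 = -9792/21025, giving b12 = 0, b13 = 0, b23 = 144/145, i.e. R = 17/145 + 144/145*e2 e3.
Its e2 e3 coefficient is already positive.
Answer: 17/145 + 144/145*e2 e3. Why the constraint matters: R and -R act identically through the sandwich — M has trace -19869/21025 either way — so only the sign condition on e2 e3 picks one of the two preimages.


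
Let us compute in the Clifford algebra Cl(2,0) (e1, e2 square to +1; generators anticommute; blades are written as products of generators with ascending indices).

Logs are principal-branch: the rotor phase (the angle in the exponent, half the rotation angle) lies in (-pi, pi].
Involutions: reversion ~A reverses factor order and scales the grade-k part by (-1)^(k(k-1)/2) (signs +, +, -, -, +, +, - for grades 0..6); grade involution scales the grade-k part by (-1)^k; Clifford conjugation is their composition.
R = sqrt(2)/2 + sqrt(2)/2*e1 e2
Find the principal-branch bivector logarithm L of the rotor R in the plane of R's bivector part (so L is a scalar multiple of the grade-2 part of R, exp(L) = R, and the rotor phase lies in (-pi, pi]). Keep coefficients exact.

The scalar part of R is sqrt(2)/2, so the principal-branch rotor phase is pinned; divide the bivector part by its sine to get the unit plane — L is the phase times that plane.
Concretely: cos(phase) = sqrt(2)/2 gives phase = ±pi/4, and since phase/sin(phase) is even the sign is immaterial: L = (phase/sin(phase)) * <R>_2 = (sqrt(2)*pi/4) * <R>_2.
Answer: pi/4*e1 e2


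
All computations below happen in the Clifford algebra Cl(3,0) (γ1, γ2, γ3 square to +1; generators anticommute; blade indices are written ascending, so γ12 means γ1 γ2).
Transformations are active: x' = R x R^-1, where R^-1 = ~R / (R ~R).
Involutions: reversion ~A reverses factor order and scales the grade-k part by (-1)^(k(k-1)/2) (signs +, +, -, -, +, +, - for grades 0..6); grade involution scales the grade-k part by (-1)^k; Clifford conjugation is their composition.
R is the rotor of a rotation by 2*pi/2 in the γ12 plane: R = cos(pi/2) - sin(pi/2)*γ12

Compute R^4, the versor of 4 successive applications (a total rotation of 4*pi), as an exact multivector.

Half-angle bookkeeping: 4 applications in γ12 add up to rotor phase 4*pi/2 = 2*pi, so R^4 = cos(2*pi) - sin(2*pi)*γ12.
cos(2*pi) = 1 and sin(2*pi) = 0, so R^4 = 1. The total rotation 4*pi is 2 full turns, so every vector returns to itself, yet the rotor is +1, back on the identity sheet (an even number of 2*pi turns).
Answer: 1


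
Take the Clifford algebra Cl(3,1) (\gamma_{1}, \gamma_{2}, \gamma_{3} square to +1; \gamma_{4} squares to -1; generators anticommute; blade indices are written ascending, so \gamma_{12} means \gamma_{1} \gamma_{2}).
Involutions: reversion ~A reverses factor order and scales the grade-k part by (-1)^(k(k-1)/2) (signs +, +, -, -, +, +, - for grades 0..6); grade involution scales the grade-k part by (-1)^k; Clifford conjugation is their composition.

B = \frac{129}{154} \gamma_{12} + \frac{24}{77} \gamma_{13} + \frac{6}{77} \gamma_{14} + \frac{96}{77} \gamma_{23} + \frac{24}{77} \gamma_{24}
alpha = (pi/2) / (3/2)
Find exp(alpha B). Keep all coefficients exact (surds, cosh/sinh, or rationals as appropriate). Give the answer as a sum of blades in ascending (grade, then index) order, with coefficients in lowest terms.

B^2 term by term: the squares give (\frac{129}{154})^2*(\gamma_{12})^2 + (\frac{24}{77})^2*(\gamma_{13})^2 + (\frac{6}{77})^2*(\gamma_{14})^2 + (\frac{96}{77})^2*(\gamma_{23})^2 + (\frac{24}{77})^2*(\gamma_{24})^2 = \frac{16641}{23716}*(-1) + \frac{576}{5929}*(-1) + \frac{36}{5929}*(+1) + \frac{9216}{5929}*(-1) + \frac{576}{5929}*(+1) = -\frac{9}{4} (each basis 2-blade squares to minus the product of its generators' squares); cross terms between blades sharing an index anticommute and cancel; the commuting (index-disjoint) pairs give grade-4 terms 2*c*c'*(blade product), which cancel blade by blade — \gamma_{1234}: -\frac{1152}{5929} + \frac{1152}{5929} = 0 — confirming B is simple. So B^2 = -\frac{9}{4}.
B^2 = -\frac{9}{4} — circular case — the even/odd split gives cos and sin: l = \frac{3}{2}, alpha*l = \frac{\pi}{2}, so exp(alpha B) = cos(\frac{\pi}{2}) + (sin(\frac{\pi}{2})/(\frac{3}{2}))*B = 0 + (\frac{2}{3})*B.
Answer: \frac{43}{77} \gamma_{12} + \frac{16}{77} \gamma_{13} + \frac{4}{77} \gamma_{14} + \frac{64}{77} \gamma_{23} + \frac{16}{77} \gamma_{24}


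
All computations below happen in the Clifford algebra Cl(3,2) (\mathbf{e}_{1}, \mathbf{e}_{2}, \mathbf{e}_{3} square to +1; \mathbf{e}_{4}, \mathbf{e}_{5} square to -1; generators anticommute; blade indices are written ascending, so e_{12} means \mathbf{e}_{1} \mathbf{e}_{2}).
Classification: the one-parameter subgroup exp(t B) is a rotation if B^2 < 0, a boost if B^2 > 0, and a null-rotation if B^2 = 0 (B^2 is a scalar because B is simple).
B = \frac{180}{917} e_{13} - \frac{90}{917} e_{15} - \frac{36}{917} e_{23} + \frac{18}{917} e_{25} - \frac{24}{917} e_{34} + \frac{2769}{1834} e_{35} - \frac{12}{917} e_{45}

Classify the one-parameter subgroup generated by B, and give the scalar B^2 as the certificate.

B^2 term by term: the squares give (\frac{180}{917})^2*(e_{13})^2 + (-\frac{90}{917})^2*(e_{15})^2 + (-\frac{36}{917})^2*(e_{23})^2 + (\frac{18}{917})^2*(e_{25})^2 + (-\frac{24}{917})^2*(e_{34})^2 + (\frac{2769}{1834})^2*(e_{35})^2 + (-\frac{12}{917})^2*(e_{45})^2 = \frac{32400}{840889}*(-1) + \frac{8100}{840889}*(+1) + \frac{1296}{840889}*(-1) + \frac{324}{840889}*(+1) + \frac{576}{840889}*(+1) + \frac{7667361}{3363556}*(+1) + \frac{144}{840889}*(-1) = \frac{9}{4} (each basis 2-blade squares to minus the product of its generators' squares); cross terms between blades sharing an index anticommute and cancel; the commuting (index-disjoint) pairs give grade-4 terms 2*c*c'*(blade product), which cancel blade by blade — e_{1235}: -\frac{6480}{840889} + \frac{6480}{840889} = 0; e_{1345}: -\frac{4320}{840889} + \frac{4320}{840889} = 0; e_{2345}: \frac{864}{840889} - \frac{864}{840889} = 0 — confirming B is simple. So B^2 = \frac{9}{4}.
Answer: boost, certificate B^2 = \frac{9}{4}. Key observation: B^2 = \frac{9}{4} is a conjugation invariant, so its sign decides the class regardless of the surface form of B.


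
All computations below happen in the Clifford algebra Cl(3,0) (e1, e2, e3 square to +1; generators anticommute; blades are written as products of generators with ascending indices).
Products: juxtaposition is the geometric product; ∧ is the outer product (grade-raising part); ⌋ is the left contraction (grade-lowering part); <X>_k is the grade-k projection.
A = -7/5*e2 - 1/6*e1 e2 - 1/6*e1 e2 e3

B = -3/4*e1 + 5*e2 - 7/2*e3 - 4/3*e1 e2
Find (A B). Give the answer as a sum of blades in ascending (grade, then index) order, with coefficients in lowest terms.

step 1: -65/9 - 27/10*e1 - 1/8*e2 - 2/9*e3 - 7/15*e1 e2 + 5/6*e1 e3 + 201/40*e2 e3 + 7/12*e1 e2 e3
Answer: -65/9 - 27/10*e1 - 1/8*e2 - 2/9*e3 - 7/15*e1 e2 + 5/6*e1 e3 + 201/40*e2 e3 + 7/12*e1 e2 e3
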